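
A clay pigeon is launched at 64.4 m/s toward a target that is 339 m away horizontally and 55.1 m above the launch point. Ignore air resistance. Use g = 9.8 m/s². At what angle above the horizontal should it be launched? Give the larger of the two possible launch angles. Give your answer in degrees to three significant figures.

58.6°

Trajectory: y = x tanθ − g x² (1 + tan²θ)/(2v₀²). With x = 339, y = 55.1, v₀ = 64.4, g = 9.80:
135.8 tan²θ − 339 tanθ + (190.9) = 0.
tanθ = [339 ± √(339² − 4 × 135.8 × (190.9))] / (2 × 135.8) = (339 ± 106.1) / 271.6, giving tanθ = 0.8577 or 1.639.
θ = 40.62° or 58.61°; the larger is 58.61°.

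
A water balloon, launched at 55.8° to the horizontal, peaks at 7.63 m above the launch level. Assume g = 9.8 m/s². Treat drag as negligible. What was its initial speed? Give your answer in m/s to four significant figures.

At the peak v_y = 0, so v_y0 = √(2gH) = √(2 × 9.80 × 7.63) = 12.23 m/s.
v_y0 = v₀ sin θ ⇒ v₀ = 12.23 / sin 55.8° = 14.79 m/s.

14.79 m/s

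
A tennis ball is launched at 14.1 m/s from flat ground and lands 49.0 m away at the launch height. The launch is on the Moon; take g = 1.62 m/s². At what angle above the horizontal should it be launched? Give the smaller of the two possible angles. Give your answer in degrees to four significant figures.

From R = (v₀²/g) sin 2θ: sin 2θ = 1.62 × 49.0 / 198.81 = 0.3993.
2θ = 23.53° or 180° − 23.53° = 156.5°, so θ = 11.77° or 78.23°.
The smaller angle is 11.77°.

11.77°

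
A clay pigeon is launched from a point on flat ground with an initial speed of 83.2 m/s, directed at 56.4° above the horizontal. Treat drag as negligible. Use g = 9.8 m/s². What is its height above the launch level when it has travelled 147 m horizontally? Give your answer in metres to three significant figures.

Resolve: vₓ = 83.20 cos 56.4° = 46.04 m/s and v_y0 = 83.20 sin 56.4° = 69.30 m/s.
Time to reach x = 147 m: t = x/vₓ = 147/46.04 = 3.193 s.
Height: y = v_y0 t − ½ g t² = 69.30 × 3.193 − 4.900 × 3.193² = 221.3 − 49.95 = 171.3 m.

171 m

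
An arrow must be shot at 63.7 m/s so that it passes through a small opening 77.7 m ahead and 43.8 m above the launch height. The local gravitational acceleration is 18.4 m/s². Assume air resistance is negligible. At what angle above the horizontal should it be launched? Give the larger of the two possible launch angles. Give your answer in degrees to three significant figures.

Trajectory: y = x tanθ − g x² (1 + tan²θ)/(2v₀²). With x = 77.7, y = 43.8, v₀ = 63.7, g = 18.4:
13.69 tan²θ − 77.7 tanθ + (57.49) = 0.
tanθ = [77.7 ± √(77.7² − 4 × 13.69 × (57.49))] / (2 × 13.69) = (77.7 ± 53.76) / 27.38, giving tanθ = 0.8746 or 4.802.
θ = 41.17° or 78.24°; the larger is 78.24°.

78.2°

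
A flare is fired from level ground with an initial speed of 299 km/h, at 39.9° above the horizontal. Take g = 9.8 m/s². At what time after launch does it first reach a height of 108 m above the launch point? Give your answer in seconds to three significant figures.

Convert: 299 km/h = 299/3.6 = 83.06 m/s.
vₓ = 83.06 cos 39.9° = 63.72 m/s; v_y0 = 83.06 sin 39.9° = 53.28 m/s.
Set y = v_y0 t − ½ g t² = 108: 4.900 t² − 53.28 t + 108 = 0.
Quadratic formula: t = (53.28 ± √721.53) / 9.80 = (53.28 ± 26.86) / 9.80 → t = 2.695 s or 8.177 s.
The first (ascending) time is 2.695 s.

2.70 s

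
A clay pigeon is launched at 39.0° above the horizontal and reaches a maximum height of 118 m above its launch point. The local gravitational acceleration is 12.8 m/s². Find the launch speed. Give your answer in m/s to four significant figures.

At the peak v_y = 0, so v_y0 = √(2gH) = √(2 × 12.8 × 118) = 54.96 m/s.
v_y0 = v₀ sin θ ⇒ v₀ = 54.96 / sin 39.0° = 87.34 m/s.

87.34 m/s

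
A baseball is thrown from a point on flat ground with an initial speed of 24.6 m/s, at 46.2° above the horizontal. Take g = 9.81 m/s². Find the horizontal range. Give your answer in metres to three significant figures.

61.6 m

Resolve: vₓ = 24.60 cos 46.2° = 17.03 m/s and v_y0 = 24.60 sin 46.2° = 17.76 m/s.
Time aloft: T = 2 v_y0 / g = 2 × 17.76 / 9.81 = 3.620 s.
Range: R = vₓ T = 17.03 × 3.620 = 61.63 m.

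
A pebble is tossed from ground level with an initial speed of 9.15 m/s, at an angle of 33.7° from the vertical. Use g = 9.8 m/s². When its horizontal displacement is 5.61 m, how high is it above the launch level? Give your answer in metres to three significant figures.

Components: vₓ = 9.150 sin 33.7° = 5.077 m/s, v_y0 = 9.150 cos 33.7° = 7.612 m/s.
x = vₓ t ⇒ t = 5.61/5.077 = 1.105 s.
Height: y = v_y0 t − ½ g t² = 7.612 × 1.105 − 4.900 × 1.105² = 8.412 − 5.983 = 2.429 m.

2.43 m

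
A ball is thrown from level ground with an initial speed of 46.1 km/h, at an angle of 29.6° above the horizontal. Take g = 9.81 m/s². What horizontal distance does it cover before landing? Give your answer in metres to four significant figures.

Convert: 46.1 km/h = 46.1/3.6 = 12.81 m/s.
Resolve: vₓ = 12.81 cos 29.6° = 11.13 m/s and v_y0 = 12.81 sin 29.6° = 6.325 m/s.
Flight time T = 2 v_y0 / g = 1.290 s.
Range: R = vₓ T = 11.13 × 1.290 = 14.36 m.

14.36 m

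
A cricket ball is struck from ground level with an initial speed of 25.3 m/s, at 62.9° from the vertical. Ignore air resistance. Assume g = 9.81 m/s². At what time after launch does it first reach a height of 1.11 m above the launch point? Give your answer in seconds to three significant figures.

Horizontal component vₓ = 25.30 sin 62.9° = 22.52 m/s; vertical v_y0 = 25.30 cos 62.9° = 11.53 m/s.
Require v_y0 t − ½ g t² = 1.11, i.e. 4.905 t² − 11.53 t + 1.11 = 0.
t = [11.53 ± √(11.53² − 2·9.81·1.11)] / 9.81 = (11.53 ± 10.54) / 9.81, so t = 0.1006 s or t = 2.249 s.
The first (ascending) time is 0.1006 s.

0.101 s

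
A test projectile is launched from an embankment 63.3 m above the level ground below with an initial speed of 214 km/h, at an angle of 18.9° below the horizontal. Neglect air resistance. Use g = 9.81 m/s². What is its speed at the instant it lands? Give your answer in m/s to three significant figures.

69.1 m/s

Convert: 214 km/h = 214/3.6 = 59.44 m/s.
Components: vₓ = 59.44 cos 18.9° = 56.24 m/s, v_y0 = −19.26 m/s (downward).
The projectile lands when y = 63.3 + (−19.26) t − ½·9.81·t² = 0. Positive root: t = (−19.26 + √(19.26² + 2·9.81·63.3)) / 9.81 = (−19.26 + 40.16) / 9.81 = 2.131 s.
Vertical velocity at impact: v_y = v_y0 − g t = −19.26 − 9.81 × 2.131 = −40.16 m/s.
Speed: |v| = √(vₓ² + v_y²) = √(56.24² + 40.16²) = 69.11 m/s.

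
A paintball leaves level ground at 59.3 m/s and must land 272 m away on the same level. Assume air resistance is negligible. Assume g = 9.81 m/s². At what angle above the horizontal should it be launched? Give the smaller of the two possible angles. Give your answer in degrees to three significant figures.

R = v₀² sin 2θ / g gives sin 2θ = gR/v₀² = 9.81·272/59.3² = 0.7588.
2θ = 49.36° or 180° − 49.36° = 130.6°, so θ = 24.68° or 65.32°.
The smaller angle is 24.68°.

24.7°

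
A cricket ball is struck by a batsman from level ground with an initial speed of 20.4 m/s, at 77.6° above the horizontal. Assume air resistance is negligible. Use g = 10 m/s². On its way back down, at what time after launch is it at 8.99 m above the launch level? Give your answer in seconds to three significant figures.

3.47 s

Resolve: vₓ = 20.40 cos 77.6° = 4.381 m/s and v_y0 = 20.40 sin 77.6° = 19.92 m/s.
Set y = v_y0 t − ½ g t² = 8.99: 5.000 t² − 19.92 t + 8.99 = 0.
Quadratic formula: t = (19.92 ± √217.17) / 10.0 = (19.92 ± 14.74) / 10.0 → t = 0.5187 s or 3.466 s.
The descending-branch root is 3.466 s.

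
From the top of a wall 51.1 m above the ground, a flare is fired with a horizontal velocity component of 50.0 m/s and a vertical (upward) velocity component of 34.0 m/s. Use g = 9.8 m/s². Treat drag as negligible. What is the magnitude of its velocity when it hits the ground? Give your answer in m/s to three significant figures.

68.2 m/s

With up positive and y = 0 at the ground: y(t) = 51.1 + (34.00) t − 4.900 t². Setting y = 0 and taking the positive root: t = [34.00 + √(34.00² + 2·9.80·51.1)] / 9.80 = (34.00 + 46.45) / 9.80 = 8.209 s.
Vertical velocity at impact: v_y = v_y0 − g t = 34.00 − 9.80 × 8.209 = −46.45 m/s.
Speed: |v| = √(vₓ² + v_y²) = √(50.00² + 46.45²) = 68.25 m/s.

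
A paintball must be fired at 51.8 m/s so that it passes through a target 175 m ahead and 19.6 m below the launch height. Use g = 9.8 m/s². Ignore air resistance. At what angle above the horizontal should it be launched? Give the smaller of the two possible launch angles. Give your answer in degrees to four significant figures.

12.60°

Trajectory: y = x tanθ − g x² (1 + tan²θ)/(2v₀²). With x = 175, y = −19.6, v₀ = 51.8, g = 9.80:
55.93 tan²θ − 175 tanθ + (36.33) = 0.
tanθ = [175 ± √(175² − 4 × 55.93 × (36.33))] / (2 × 55.93) = (175 ± 150.0) / 111.9, giving tanθ = 0.2235 or 2.906.
θ = 12.60° or 71.01°; the smaller is 12.60°.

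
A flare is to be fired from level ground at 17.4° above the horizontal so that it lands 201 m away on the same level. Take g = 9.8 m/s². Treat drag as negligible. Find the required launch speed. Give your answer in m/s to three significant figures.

58.7 m/s

On level ground R = v₀² sin 2θ / g ⇒ v₀ = √(gR / sin 2θ).
v₀ = √(9.80 × 201 / sin 34.80°) = √(1970 / 0.5707) = √3451.5 = 58.75 m/s.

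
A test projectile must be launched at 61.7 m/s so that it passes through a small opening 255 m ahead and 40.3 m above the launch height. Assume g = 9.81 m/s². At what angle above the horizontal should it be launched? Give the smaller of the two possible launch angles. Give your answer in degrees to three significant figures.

31.3°

Trajectory: y = x tanθ − g x² (1 + tan²θ)/(2v₀²). With x = 255, y = 40.3, v₀ = 61.7, g = 9.81:
83.78 tan²θ − 255 tanθ + (124.1) = 0.
tanθ = [255 ± √(255² − 4 × 83.78 × (124.1))] / (2 × 83.78) = (255 ± 153.1) / 167.6, giving tanθ = 0.6081 or 2.436.
θ = 31.30° or 67.68°; the smaller is 31.30°.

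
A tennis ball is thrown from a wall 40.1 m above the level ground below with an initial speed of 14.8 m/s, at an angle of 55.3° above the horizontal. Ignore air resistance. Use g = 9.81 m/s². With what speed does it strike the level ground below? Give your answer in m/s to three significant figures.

Horizontal component vₓ = 14.80 cos 55.3° = 8.425 m/s; vertical v_y0 = 14.80 sin 55.3° = 12.17 m/s.
Vertical motion (up positive, ground at y = 0): 4.905 t² − (12.17) t − 40.1 = 0, so t = (12.17 + √(12.17² + 2·9.81·40.1)) / 9.81 = (12.17 + 30.57) / 9.81 = 4.357 s.
Vertical velocity at impact: v_y = v_y0 − g t = 12.17 − 9.81 × 4.357 = −30.57 m/s.
Speed: |v| = √(vₓ² + v_y²) = √(8.425² + 30.57²) = 31.71 m/s.

31.7 m/s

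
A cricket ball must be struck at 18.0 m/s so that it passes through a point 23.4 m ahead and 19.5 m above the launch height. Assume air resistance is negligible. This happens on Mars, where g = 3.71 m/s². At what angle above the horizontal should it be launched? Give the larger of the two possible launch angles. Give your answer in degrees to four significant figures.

81.01°

Trajectory: y = x tanθ − g x² (1 + tan²θ)/(2v₀²). With x = 23.4, y = 19.5, v₀ = 18.0, g = 3.71:
3.135 tan²θ − 23.4 tanθ + (22.63) = 0.
tanθ = [23.4 ± √(23.4² − 4 × 3.135 × (22.63))] / (2 × 3.135) = (23.4 ± 16.24) / 6.270, giving tanθ = 1.142 or 6.322.
θ = 48.79° or 81.01°; the larger is 81.01°.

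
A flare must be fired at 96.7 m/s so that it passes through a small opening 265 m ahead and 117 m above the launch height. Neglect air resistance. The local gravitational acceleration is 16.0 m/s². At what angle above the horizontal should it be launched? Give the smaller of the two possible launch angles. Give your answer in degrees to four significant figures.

Trajectory: y = x tanθ − g x² (1 + tan²θ)/(2v₀²). With x = 265, y = 117, v₀ = 96.7, g = 16.0:
60.08 tan²θ − 265 tanθ + (177.1) = 0.
tanθ = [265 ± √(265² − 4 × 60.08 × (177.1))] / (2 × 60.08) = (265 ± 166.3) / 120.2, giving tanθ = 0.8211 or 3.590.
θ = 39.39° or 74.43°; the smaller is 39.39°.

39.39°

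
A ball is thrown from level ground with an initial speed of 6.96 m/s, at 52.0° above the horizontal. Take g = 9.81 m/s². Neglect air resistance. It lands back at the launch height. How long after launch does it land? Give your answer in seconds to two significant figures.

Horizontal component vₓ = 6.960 cos 52.0° = 4.285 m/s; vertical v_y0 = 6.960 sin 52.0° = 5.485 m/s.
Time of flight on level ground: T = 2 v_y0 / g = 2 × 5.485 / 9.81 = 1.118 s.

1.1 s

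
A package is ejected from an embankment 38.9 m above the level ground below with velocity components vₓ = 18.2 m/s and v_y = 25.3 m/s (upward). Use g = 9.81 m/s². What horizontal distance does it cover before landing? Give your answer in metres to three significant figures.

116 m

The projectile lands when y = 38.9 + (25.30) t − ½·9.81·t² = 0. Positive root: t = (25.30 + √(25.30² + 2·9.81·38.9)) / 9.81 = (25.30 + 37.46) / 9.81 = 6.398 s.
Horizontal distance: R = vₓ t = 18.20 × 6.398 = 116.4 m.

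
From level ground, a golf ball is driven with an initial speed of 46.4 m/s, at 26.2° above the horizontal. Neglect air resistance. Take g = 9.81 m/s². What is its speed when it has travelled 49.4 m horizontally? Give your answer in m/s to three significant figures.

42.6 m/s

vₓ = 46.40 cos 26.2° = 41.63 m/s; v_y0 = 46.40 sin 26.2° = 20.49 m/s.
At x = 49.4 m, t = x/vₓ = 49.4/41.63 = 1.187 s.
Vertical velocity there: v_y = v_y0 − g t = 20.49 − 9.81 × 1.187 = 8.846 m/s.
Speed: √(vₓ² + v_y²) = √(41.63² + 8.846²) = 42.56 m/s.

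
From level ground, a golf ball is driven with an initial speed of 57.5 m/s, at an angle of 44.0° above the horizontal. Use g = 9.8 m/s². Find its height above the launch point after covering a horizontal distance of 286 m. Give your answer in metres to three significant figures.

41.9 m

Components: vₓ = 57.50 cos 44.0° = 41.36 m/s, v_y0 = 57.50 sin 44.0° = 39.94 m/s.
At x = 286 m, t = x/vₓ = 286/41.36 = 6.915 s.
Height: y = v_y0 t − ½ g t² = 39.94 × 6.915 − 4.900 × 6.915² = 276.2 − 234.3 = 41.91 m.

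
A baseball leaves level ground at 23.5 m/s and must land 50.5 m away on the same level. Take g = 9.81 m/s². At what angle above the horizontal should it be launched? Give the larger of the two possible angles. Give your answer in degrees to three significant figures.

58.1°

R = v₀² sin 2θ / g gives sin 2θ = gR/v₀² = 9.81·50.5/23.5² = 0.8971.
2θ = 63.78° or 180° − 63.78° = 116.2°, so θ = 31.89° or 58.11°.
The larger angle is 58.11°.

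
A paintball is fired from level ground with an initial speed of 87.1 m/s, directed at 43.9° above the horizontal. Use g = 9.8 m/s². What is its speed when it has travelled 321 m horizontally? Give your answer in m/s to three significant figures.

63.6 m/s

vₓ = 87.10 cos 43.9° = 62.76 m/s; v_y0 = 87.10 sin 43.9° = 60.40 m/s.
Time to reach x = 321 m: t = x/vₓ = 321/62.76 = 5.115 s.
Vertical velocity there: v_y = v_y0 − g t = 60.40 − 9.80 × 5.115 = 10.27 m/s.
Speed: √(vₓ² + v_y²) = √(62.76² + 10.27²) = 63.59 m/s.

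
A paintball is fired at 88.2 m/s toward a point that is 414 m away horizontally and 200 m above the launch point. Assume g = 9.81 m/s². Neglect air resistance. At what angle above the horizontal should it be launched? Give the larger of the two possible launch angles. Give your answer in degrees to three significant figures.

Trajectory: y = x tanθ − g x² (1 + tan²θ)/(2v₀²). With x = 414, y = 200, v₀ = 88.2, g = 9.81:
108.1 tan²θ − 414 tanθ + (308.1) = 0.
tanθ = [414 ± √(414² − 4 × 108.1 × (308.1))] / (2 × 108.1) = (414 ± 195.5) / 216.1, giving tanθ = 1.011 or 2.820.
θ = 45.31° or 70.47°; the larger is 70.47°.

70.5°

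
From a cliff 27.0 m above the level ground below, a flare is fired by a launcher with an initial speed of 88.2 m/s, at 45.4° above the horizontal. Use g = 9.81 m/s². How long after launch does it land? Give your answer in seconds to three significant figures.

13.2 s

Components: vₓ = 88.20 cos 45.4° = 61.93 m/s, v_y0 = 88.20 sin 45.4° = 62.80 m/s.
The projectile lands when y = 27.0 + (62.80) t − ½·9.81·t² = 0. Positive root: t = (62.80 + √(62.80² + 2·9.81·27.0)) / 9.81 = (62.80 + 66.89) / 9.81 = 13.22 s.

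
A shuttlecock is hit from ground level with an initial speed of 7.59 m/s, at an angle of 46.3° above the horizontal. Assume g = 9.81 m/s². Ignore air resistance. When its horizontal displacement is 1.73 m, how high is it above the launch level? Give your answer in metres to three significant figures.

1.28 m

Components: vₓ = 7.590 cos 46.3° = 5.244 m/s, v_y0 = 7.590 sin 46.3° = 5.487 m/s.
At x = 1.73 m, t = x/vₓ = 1.73/5.244 = 0.3299 s.
Height: y = v_y0 t − ½ g t² = 5.487 × 0.3299 − 4.905 × 0.3299² = 1.810 − 0.5339 = 1.276 m.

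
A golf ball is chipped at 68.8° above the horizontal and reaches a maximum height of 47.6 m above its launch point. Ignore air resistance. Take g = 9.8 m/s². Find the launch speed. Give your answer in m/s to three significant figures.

At the peak v_y = 0, so v_y0 = √(2gH) = √(2 × 9.80 × 47.6) = 30.54 m/s.
v_y0 = v₀ sin θ ⇒ v₀ = 30.54 / sin 68.8° = 32.76 m/s.

32.8 m/s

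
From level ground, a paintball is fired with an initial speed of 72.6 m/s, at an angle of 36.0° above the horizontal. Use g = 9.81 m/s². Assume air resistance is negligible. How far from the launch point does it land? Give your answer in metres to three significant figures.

511 m

Components: vₓ = 72.60 cos 36.0° = 58.73 m/s, v_y0 = 72.60 sin 36.0° = 42.67 m/s.
Time aloft: T = 2 v_y0 / g = 2 × 42.67 / 9.81 = 8.700 s.
Horizontal distance R = vₓ T = 58.73 × 8.700 = 511.0 m.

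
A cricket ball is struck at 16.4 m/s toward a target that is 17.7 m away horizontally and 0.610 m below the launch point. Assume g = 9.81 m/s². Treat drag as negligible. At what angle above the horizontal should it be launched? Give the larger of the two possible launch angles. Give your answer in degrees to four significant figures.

70.19°

Trajectory: y = x tanθ − g x² (1 + tan²θ)/(2v₀²). With x = 17.7, y = −0.610, v₀ = 16.4, g = 9.81:
5.713 tan²θ − 17.7 tanθ + (5.103) = 0.
tanθ = [17.7 ± √(17.7² − 4 × 5.713 × (5.103))] / (2 × 5.713) = (17.7 ± 14.02) / 11.43, giving tanθ = 0.3217 or 2.776.
θ = 17.84° or 70.19°; the larger is 70.19°.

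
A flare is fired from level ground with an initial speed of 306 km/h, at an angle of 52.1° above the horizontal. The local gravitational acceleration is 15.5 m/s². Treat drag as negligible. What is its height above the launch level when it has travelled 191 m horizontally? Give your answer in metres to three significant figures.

Convert: 306 km/h = 306/3.6 = 85.00 m/s.
Resolve: vₓ = 85.00 cos 52.1° = 52.21 m/s and v_y0 = 85.00 sin 52.1° = 67.07 m/s.
At x = 191 m, t = x/vₓ = 191/52.21 = 3.658 s.
Height: y = v_y0 t − ½ g t² = 67.07 × 3.658 − 7.750 × 3.658² = 245.4 − 103.7 = 141.6 m.

142 m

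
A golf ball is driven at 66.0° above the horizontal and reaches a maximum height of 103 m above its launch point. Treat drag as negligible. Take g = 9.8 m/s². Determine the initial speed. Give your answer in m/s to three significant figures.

At the peak v_y = 0, so v_y0 = √(2gH) = √(2 × 9.80 × 103) = 44.93 m/s.
v_y0 = v₀ sin θ ⇒ v₀ = 44.93 / sin 66.0° = 49.18 m/s.

49.2 m/s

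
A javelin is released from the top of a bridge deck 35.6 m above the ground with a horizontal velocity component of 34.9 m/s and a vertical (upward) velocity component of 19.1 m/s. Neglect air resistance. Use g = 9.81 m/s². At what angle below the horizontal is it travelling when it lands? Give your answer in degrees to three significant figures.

43.1°

With up positive and y = 0 at the ground: y(t) = 35.6 + (19.10) t − 4.905 t². Setting y = 0 and taking the positive root: t = [19.10 + √(19.10² + 2·9.81·35.6)] / 9.81 = (19.10 + 32.61) / 9.81 = 5.271 s.
At impact: v_y = v_y0 − g t = −32.61 m/s; vₓ = 34.90 m/s.
Angle below horizontal: arctan(|v_y|/vₓ) = arctan(32.61/34.90) = 43.06°.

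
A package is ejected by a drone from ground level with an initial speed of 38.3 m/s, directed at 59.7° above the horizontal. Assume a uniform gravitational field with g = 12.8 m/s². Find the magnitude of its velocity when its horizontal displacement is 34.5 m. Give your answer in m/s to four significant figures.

21.86 m/s

vₓ = 38.30 cos 59.7° = 19.32 m/s; v_y0 = 38.30 sin 59.7° = 33.07 m/s.
x = vₓ t ⇒ t = 34.5/19.32 = 1.785 s.
Vertical velocity there: v_y = v_y0 − g t = 33.07 − 12.8 × 1.785 = 10.21 m/s.
Speed: √(vₓ² + v_y²) = √(19.32² + 10.21²) = 21.86 m/s.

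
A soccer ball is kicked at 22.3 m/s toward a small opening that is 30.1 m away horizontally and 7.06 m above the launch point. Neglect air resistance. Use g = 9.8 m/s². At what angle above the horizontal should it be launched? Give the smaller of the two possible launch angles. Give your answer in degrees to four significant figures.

Trajectory: y = x tanθ − g x² (1 + tan²θ)/(2v₀²). With x = 30.1, y = 7.06, v₀ = 22.3, g = 9.80:
8.927 tan²θ − 30.1 tanθ + (15.99) = 0.
tanθ = [30.1 ± √(30.1² − 4 × 8.927 × (15.99))] / (2 × 8.927) = (30.1 ± 18.31) / 17.85, giving tanθ = 0.6605 or 2.711.
θ = 33.45° or 69.75°; the smaller is 33.45°.

33.45°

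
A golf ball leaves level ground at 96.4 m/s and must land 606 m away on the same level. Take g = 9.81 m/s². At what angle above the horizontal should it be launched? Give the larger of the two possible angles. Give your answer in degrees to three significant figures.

70.1°

Level-ground range R = v₀² sin(2θ)/g ⇒ sin(2θ) = gR/v₀² = 9.81 × 606 / 96.4² = 0.6397.
2θ = 39.77° or 180° − 39.77° = 140.2°, so θ = 19.89° or 70.11°.
The larger angle is 70.11°.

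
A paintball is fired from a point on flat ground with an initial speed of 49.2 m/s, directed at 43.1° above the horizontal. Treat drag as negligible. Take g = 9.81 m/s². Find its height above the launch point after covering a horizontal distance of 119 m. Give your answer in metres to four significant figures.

57.54 m

Horizontal component vₓ = 49.20 cos 43.1° = 35.92 m/s; vertical v_y0 = 49.20 sin 43.1° = 33.62 m/s.
At x = 119 m, t = x/vₓ = 119/35.92 = 3.313 s.
Height: y = v_y0 t − ½ g t² = 33.62 × 3.313 − 4.905 × 3.313² = 111.4 − 53.82 = 57.54 m.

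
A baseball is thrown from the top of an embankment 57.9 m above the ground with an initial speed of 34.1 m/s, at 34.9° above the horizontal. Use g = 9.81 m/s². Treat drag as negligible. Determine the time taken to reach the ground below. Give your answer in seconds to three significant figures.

5.96 s

vₓ = 34.10 cos 34.9° = 27.97 m/s; v_y0 = 34.10 sin 34.9° = 19.51 m/s.
With up positive and y = 0 at the ground: y(t) = 57.9 + (19.51) t − 4.905 t². Setting y = 0 and taking the positive root: t = [19.51 + √(19.51² + 2·9.81·57.9)] / 9.81 = (19.51 + 38.94) / 9.81 = 5.959 s.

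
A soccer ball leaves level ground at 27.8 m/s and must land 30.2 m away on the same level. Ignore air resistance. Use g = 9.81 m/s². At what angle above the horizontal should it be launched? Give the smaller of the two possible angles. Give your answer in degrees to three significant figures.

From R = (v₀²/g) sin 2θ: sin 2θ = 9.81 × 30.2 / 772.84 = 0.3833.
2θ = 22.54° or 180° − 22.54° = 157.5°, so θ = 11.27° or 78.73°.
The smaller angle is 11.27°.

11.3°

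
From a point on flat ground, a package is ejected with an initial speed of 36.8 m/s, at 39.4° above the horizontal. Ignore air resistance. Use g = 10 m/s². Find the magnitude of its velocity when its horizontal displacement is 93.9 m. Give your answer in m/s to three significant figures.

30.0 m/s

Resolve: vₓ = 36.80 cos 39.4° = 28.44 m/s and v_y0 = 36.80 sin 39.4° = 23.36 m/s.
x = vₓ t ⇒ t = 93.9/28.44 = 3.302 s.
Vertical velocity there: v_y = v_y0 − g t = 23.36 − 10.0 × 3.302 = −9.663 m/s.
Speed: √(vₓ² + v_y²) = √(28.44² + 9.663²) = 30.03 m/s.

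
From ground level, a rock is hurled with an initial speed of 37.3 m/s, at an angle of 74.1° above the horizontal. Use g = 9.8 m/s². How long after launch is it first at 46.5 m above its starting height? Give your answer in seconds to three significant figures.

Components: vₓ = 37.30 cos 74.1° = 10.22 m/s, v_y0 = 37.30 sin 74.1° = 35.87 m/s.
Require v_y0 t − ½ g t² = 46.5, i.e. 4.900 t² − 35.87 t + 46.5 = 0.
Quadratic formula: t = (35.87 ± √375.47) / 9.80 = (35.87 ± 19.38) / 9.80 → t = 1.683 s or 5.638 s.
The first (ascending) time is 1.683 s.

1.68 s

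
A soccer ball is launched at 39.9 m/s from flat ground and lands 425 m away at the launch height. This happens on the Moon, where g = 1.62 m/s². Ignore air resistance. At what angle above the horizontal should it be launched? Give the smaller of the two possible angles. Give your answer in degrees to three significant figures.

12.8°

Level-ground range R = v₀² sin(2θ)/g ⇒ sin(2θ) = gR/v₀² = 1.62 × 425 / 39.9² = 0.4325.
2θ = 25.62° or 180° − 25.62° = 154.4°, so θ = 12.81° or 77.19°.
The smaller angle is 12.81°.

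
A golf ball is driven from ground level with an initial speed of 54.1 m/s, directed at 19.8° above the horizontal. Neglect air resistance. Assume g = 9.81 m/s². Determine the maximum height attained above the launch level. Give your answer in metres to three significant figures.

17.1 m

Horizontal component vₓ = 54.10 cos 19.8° = 50.90 m/s; vertical v_y0 = 54.10 sin 19.8° = 18.33 m/s.
Peak height H = v_y0² / (2g) = 335.83 / 19.62 = 17.12 m.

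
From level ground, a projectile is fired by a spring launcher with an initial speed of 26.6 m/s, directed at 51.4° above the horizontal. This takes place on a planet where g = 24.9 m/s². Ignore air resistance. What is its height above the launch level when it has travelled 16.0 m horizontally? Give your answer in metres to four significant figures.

Resolve: vₓ = 26.60 cos 51.4° = 16.60 m/s and v_y0 = 26.60 sin 51.4° = 20.79 m/s.
Time to reach x = 16.0 m: t = x/vₓ = 16.0/16.60 = 0.9641 s.
Height: y = v_y0 t − ½ g t² = 20.79 × 0.9641 − 12.45 × 0.9641² = 20.04 − 11.57 = 8.470 m.

8.470 m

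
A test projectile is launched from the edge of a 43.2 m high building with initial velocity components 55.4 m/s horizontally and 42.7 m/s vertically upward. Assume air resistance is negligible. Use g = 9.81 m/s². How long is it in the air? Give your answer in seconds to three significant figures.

Vertical motion (up positive, ground at y = 0): 4.905 t² − (42.70) t − 43.2 = 0, so t = (42.70 + √(42.70² + 2·9.81·43.2)) / 9.81 = (42.70 + 51.68) / 9.81 = 9.621 s.

9.62 s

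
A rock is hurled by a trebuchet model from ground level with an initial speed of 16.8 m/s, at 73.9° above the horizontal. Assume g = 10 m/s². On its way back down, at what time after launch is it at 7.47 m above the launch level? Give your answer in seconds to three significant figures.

2.67 s

Resolve: vₓ = 16.80 cos 73.9° = 4.659 m/s and v_y0 = 16.80 sin 73.9° = 16.14 m/s.
Height y(t) = 16.14 t − 5.000 t² = 7.47 gives 5.000 t² − 16.14 t + 7.47 = 0.
Quadratic formula: t = (16.14 ± √111.13) / 10.0 = (16.14 ± 10.54) / 10.0 → t = 0.5599 s or 2.668 s.
The descending-branch root is 2.668 s.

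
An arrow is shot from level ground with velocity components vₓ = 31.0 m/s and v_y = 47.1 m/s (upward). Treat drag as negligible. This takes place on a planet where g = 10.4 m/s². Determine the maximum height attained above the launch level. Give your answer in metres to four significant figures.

Peak height H = v_y0² / (2g) = 2218.4 / 20.80 = 106.7 m.

106.7 m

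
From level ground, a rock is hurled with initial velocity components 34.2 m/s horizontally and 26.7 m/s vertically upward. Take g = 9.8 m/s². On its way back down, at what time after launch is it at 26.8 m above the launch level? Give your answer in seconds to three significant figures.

Height y(t) = 26.70 t − 4.900 t² = 26.8 gives 4.900 t² − 26.70 t + 26.8 = 0.
t = [26.70 ± √(26.70² − 2·9.80·26.8)] / 9.80 = (26.70 ± 13.70) / 9.80, so t = 1.327 s or t = 4.122 s.
The descending-branch root is 4.122 s.

4.12 s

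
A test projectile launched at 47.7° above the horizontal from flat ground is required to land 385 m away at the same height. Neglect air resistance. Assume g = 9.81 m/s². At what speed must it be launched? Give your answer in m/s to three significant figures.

From R = (v₀² / g) sin 2θ: v₀ = √(gR / sin 2θ).
v₀ = √(9.81 × 385 / sin 95.40°) = √(3777 / 0.9956) = √3793.7 = 61.59 m/s.

61.6 m/s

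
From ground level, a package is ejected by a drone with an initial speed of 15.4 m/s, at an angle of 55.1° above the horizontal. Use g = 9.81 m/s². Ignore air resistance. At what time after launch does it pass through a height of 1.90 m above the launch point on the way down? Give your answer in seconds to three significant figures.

Horizontal component vₓ = 15.40 cos 55.1° = 8.811 m/s; vertical v_y0 = 15.40 sin 55.1° = 12.63 m/s.
Height y(t) = 12.63 t − 4.905 t² = 1.90 gives 4.905 t² − 12.63 t + 1.90 = 0.
t = [12.63 ± √(12.63² − 2·9.81·1.90)] / 9.81 = (12.63 ± 11.06) / 9.81, so t = 0.1604 s or t = 2.415 s.
The descending-branch root is 2.415 s.

2.41 s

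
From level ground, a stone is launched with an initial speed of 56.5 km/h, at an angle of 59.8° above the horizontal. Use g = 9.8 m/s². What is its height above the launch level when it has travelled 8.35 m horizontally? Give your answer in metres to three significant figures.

8.87 m

Convert: 56.5 km/h = 56.5/3.6 = 15.69 m/s.
Resolve: vₓ = 15.69 cos 59.8° = 7.895 m/s and v_y0 = 15.69 sin 59.8° = 13.56 m/s.
At x = 8.35 m, t = x/vₓ = 8.35/7.895 = 1.058 s.
Height: y = v_y0 t − ½ g t² = 13.56 × 1.058 − 4.900 × 1.058² = 14.35 − 5.482 = 8.865 m.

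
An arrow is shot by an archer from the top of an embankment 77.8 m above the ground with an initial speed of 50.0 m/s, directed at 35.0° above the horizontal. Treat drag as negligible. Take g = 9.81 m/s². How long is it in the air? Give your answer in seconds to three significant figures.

7.86 s

Components: vₓ = 50.00 cos 35.0° = 40.96 m/s, v_y0 = 50.00 sin 35.0° = 28.68 m/s.
The projectile lands when y = 77.8 + (28.68) t − ½·9.81·t² = 0. Positive root: t = (28.68 + √(28.68² + 2·9.81·77.8)) / 9.81 = (28.68 + 48.47) / 9.81 = 7.864 s.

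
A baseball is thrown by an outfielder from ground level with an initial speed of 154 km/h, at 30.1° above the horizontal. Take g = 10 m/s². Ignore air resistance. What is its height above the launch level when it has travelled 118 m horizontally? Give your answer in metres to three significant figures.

Convert: 154 km/h = 154/3.6 = 42.78 m/s.
Resolve: vₓ = 42.78 cos 30.1° = 37.01 m/s and v_y0 = 42.78 sin 30.1° = 21.45 m/s.
At x = 118 m, t = x/vₓ = 118/37.01 = 3.188 s.
Height: y = v_y0 t − ½ g t² = 21.45 × 3.188 − 5.000 × 3.188² = 68.40 − 50.83 = 17.57 m.

17.6 m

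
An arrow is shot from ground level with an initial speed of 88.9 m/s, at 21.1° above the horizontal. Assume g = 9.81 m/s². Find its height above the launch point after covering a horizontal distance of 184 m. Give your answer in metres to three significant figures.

Horizontal component vₓ = 88.90 cos 21.1° = 82.94 m/s; vertical v_y0 = 88.90 sin 21.1° = 32.00 m/s.
At x = 184 m, t = x/vₓ = 184/82.94 = 2.218 s.
Height: y = v_y0 t − ½ g t² = 32.00 × 2.218 − 4.905 × 2.218² = 71.00 − 24.14 = 46.86 m.

46.9 m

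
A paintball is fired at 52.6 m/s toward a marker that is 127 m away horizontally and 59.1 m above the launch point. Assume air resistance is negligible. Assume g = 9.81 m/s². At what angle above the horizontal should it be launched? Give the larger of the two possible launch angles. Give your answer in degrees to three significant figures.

Trajectory: y = x tanθ − g x² (1 + tan²θ)/(2v₀²). With x = 127, y = 59.1, v₀ = 52.6, g = 9.81:
28.59 tan²θ − 127 tanθ + (87.69) = 0.
tanθ = [127 ± √(127² − 4 × 28.59 × (87.69))] / (2 × 28.59) = (127 ± 78.10) / 57.19, giving tanθ = 0.8552 or 3.586.
θ = 40.54° or 74.42°; the larger is 74.42°.

74.4°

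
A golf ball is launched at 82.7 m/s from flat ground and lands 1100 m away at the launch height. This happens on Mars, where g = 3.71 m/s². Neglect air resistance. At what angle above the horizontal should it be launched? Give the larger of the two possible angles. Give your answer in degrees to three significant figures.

71.7°

R = v₀² sin 2θ / g gives sin 2θ = gR/v₀² = 3.71·1100/82.7² = 0.5967.
2θ = 36.63° or 180° − 36.63° = 143.4°, so θ = 18.32° or 71.68°.
The larger angle is 71.68°.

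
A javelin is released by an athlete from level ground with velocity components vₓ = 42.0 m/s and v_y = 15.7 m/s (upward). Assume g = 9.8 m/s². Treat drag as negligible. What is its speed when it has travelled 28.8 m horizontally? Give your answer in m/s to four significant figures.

42.95 m/s

x = vₓ t ⇒ t = 28.8/42.00 = 0.6857 s.
Vertical velocity there: v_y = v_y0 − g t = 15.70 − 9.80 × 0.6857 = 8.980 m/s.
Speed: √(vₓ² + v_y²) = √(42.00² + 8.980²) = 42.95 m/s.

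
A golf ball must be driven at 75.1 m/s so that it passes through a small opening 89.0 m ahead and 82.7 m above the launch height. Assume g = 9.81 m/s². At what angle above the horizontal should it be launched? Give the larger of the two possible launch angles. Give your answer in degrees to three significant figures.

Trajectory: y = x tanθ − g x² (1 + tan²θ)/(2v₀²). With x = 89.0, y = 82.7, v₀ = 75.1, g = 9.81:
6.889 tan²θ − 89.0 tanθ + (89.59) = 0.
tanθ = [89.0 ± √(89.0² − 4 × 6.889 × (89.59))] / (2 × 6.889) = (89.0 ± 73.84) / 13.78, giving tanθ = 1.100 or 11.82.
θ = 47.73° or 85.16°; the larger is 85.16°.

85.2°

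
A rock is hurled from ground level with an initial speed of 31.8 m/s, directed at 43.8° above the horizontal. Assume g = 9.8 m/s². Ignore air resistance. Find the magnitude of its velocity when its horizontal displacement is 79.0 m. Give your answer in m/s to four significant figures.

25.77 m/s

vₓ = 31.80 cos 43.8° = 22.95 m/s; v_y0 = 31.80 sin 43.8° = 22.01 m/s.
At x = 79.0 m, t = x/vₓ = 79.0/22.95 = 3.442 s.
Vertical velocity there: v_y = v_y0 − g t = 22.01 − 9.80 × 3.442 = −11.72 m/s.
Speed: √(vₓ² + v_y²) = √(22.95² + 11.72²) = 25.77 m/s.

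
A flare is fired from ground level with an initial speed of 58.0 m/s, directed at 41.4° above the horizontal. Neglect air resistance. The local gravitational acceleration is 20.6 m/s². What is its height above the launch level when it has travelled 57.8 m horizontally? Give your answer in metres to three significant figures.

32.8 m

Components: vₓ = 58.00 cos 41.4° = 43.51 m/s, v_y0 = 58.00 sin 41.4° = 38.36 m/s.
Time to reach x = 57.8 m: t = x/vₓ = 57.8/43.51 = 1.329 s.
Height: y = v_y0 t − ½ g t² = 38.36 × 1.329 − 10.30 × 1.329² = 50.96 − 18.18 = 32.78 m.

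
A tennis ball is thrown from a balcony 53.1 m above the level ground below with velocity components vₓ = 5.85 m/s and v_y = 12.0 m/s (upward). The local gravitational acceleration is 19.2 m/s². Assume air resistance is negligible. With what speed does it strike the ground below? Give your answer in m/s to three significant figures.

47.1 m/s

Vertical motion (up positive, ground at y = 0): 9.600 t² − (12.00) t − 53.1 = 0, so t = (12.00 + √(12.00² + 2·19.2·53.1)) / 19.2 = (12.00 + 46.72) / 19.2 = 3.058 s.
Vertical velocity at impact: v_y = v_y0 − g t = 12.00 − 19.2 × 3.058 = −46.72 m/s.
Speed: |v| = √(vₓ² + v_y²) = √(5.850² + 46.72²) = 47.09 m/s.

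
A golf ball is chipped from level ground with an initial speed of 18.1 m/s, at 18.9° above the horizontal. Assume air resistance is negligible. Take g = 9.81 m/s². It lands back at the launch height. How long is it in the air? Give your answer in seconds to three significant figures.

Components: vₓ = 18.10 cos 18.9° = 17.12 m/s, v_y0 = 18.10 sin 18.9° = 5.863 m/s.
Time of flight on level ground: T = 2 v_y0 / g = 2 × 5.863 / 9.81 = 1.195 s.

1.20 s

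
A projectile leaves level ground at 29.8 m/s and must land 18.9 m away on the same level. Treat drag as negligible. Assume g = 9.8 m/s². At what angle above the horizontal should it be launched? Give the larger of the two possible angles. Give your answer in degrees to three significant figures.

Level-ground range R = v₀² sin(2θ)/g ⇒ sin(2θ) = gR/v₀² = 9.80 × 18.9 / 29.8² = 0.2086.
2θ = 12.04° or 180° − 12.04° = 168.0°, so θ = 6.019° or 83.98°.
The larger angle is 83.98°.

84.0°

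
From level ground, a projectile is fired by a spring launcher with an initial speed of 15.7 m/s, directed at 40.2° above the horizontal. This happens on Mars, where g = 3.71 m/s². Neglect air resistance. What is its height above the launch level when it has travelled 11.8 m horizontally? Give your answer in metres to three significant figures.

vₓ = 15.70 cos 40.2° = 11.99 m/s; v_y0 = 15.70 sin 40.2° = 10.13 m/s.
x = vₓ t ⇒ t = 11.8/11.99 = 0.9840 s.
Height: y = v_y0 t − ½ g t² = 10.13 × 0.9840 − 1.855 × 0.9840² = 9.972 − 1.796 = 8.176 m.

8.18 m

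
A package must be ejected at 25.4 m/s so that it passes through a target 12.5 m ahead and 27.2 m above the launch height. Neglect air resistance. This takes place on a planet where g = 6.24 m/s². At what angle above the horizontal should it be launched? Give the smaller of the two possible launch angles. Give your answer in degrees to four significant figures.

Trajectory: y = x tanθ − g x² (1 + tan²θ)/(2v₀²). With x = 12.5, y = 27.2, v₀ = 25.4, g = 6.24:
0.7556 tan²θ − 12.5 tanθ + (27.96) = 0.
tanθ = [12.5 ± √(12.5² − 4 × 0.7556 × (27.96))] / (2 × 0.7556) = (12.5 ± 8.471) / 1.511, giving tanθ = 2.666 or 13.88.
θ = 69.44° or 85.88°; the smaller is 69.44°.

69.44°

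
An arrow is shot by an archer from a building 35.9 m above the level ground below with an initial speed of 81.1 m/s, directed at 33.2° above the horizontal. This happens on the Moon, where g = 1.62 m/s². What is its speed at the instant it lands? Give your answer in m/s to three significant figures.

Components: vₓ = 81.10 cos 33.2° = 67.86 m/s, v_y0 = 81.10 sin 33.2° = 44.41 m/s.
With up positive and y = 0 at the ground: y(t) = 35.9 + (44.41) t − 0.8100 t². Setting y = 0 and taking the positive root: t = [44.41 + √(44.41² + 2·1.62·35.9)] / 1.62 = (44.41 + 45.70) / 1.62 = 55.62 s.
Vertical velocity at impact: v_y = v_y0 − g t = 44.41 − 1.62 × 55.62 = −45.70 m/s.
Speed: |v| = √(vₓ² + v_y²) = √(67.86² + 45.70²) = 81.81 m/s.

81.8 m/s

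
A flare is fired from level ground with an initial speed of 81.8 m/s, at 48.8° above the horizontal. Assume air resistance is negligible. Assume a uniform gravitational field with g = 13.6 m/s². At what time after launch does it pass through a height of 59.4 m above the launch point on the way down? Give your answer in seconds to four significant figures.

7.953 s

Horizontal component vₓ = 81.80 cos 48.8° = 53.88 m/s; vertical v_y0 = 81.80 sin 48.8° = 61.55 m/s.
Height y(t) = 61.55 t − 6.800 t² = 59.4 gives 6.800 t² − 61.55 t + 59.4 = 0.
t = [61.55 ± √(61.55² − 2·13.6·59.4)] / 13.6 = (61.55 ± 46.61) / 13.6, so t = 1.098 s or t = 7.953 s.
The descending-branch root is 7.953 s.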